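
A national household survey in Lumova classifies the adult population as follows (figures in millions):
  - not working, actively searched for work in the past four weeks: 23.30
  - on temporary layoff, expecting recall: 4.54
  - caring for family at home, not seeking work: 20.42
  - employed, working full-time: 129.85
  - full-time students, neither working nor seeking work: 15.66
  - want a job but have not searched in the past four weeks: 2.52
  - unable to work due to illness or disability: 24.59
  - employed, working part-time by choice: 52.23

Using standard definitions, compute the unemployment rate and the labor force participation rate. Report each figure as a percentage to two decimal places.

Unemployment rate ≈ 13.26%; labor force participation rate ≈ 76.86%.

Employed = 129.85 + 52.23 = 182.08 million.
Unemployed = 23.30 + 4.54 = 27.84 million (jobless and actively searching, or on temporary layoff).
Labor force = 182.08 + 27.84 = 209.92 million.
Not in labor force = 20.42 + 15.66 + 2.52 + 24.59 = 63.19 million (those not working and not actively searching are outside the labor force — including those who want a job but have given up searching).
Civilian working-age population = 209.92 + 63.19 = 273.11 million.
Unemployment rate = 27.84 / 209.92 = 13.26%.
Labor force participation rate = 209.92 / 273.11 = 76.86%.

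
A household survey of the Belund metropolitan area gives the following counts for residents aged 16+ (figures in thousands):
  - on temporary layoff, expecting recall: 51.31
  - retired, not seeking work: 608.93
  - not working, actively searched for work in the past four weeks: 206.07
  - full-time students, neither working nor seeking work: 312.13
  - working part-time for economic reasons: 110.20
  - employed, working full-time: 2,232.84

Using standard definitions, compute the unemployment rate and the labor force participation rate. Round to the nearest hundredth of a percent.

Unemployment rate ≈ 9.90%; labor force participation rate ≈ 73.84%.

Employed = 110.20 + 2,232.84 = 2,343.04 thousand (anyone who worked, including part-time for economic reasons, counts as employed).
Unemployed = 51.31 + 206.07 = 257.38 thousand (jobless and actively searching, or on temporary layoff).
Labor force = 2,343.04 + 257.38 = 2,600.42 thousand.
Not in labor force = 608.93 + 312.13 = 921.06 thousand (those not working and not actively searching are outside the labor force).
Civilian working-age population = 2,600.42 + 921.06 = 3,521.48 thousand.
Unemployment rate = 257.38 / 2,600.42 = 9.90%.
Labor force participation rate = 2,600.42 / 3,521.48 = 73.84%.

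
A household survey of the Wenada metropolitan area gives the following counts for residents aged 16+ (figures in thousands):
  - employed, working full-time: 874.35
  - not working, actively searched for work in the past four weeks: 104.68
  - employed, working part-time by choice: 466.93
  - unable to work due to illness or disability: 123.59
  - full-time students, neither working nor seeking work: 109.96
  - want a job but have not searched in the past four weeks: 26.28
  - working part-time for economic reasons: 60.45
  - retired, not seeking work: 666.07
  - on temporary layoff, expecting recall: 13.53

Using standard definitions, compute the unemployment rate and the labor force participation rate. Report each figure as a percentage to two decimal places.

Employed = 874.35 + 466.93 + 60.45 = 1,401.73 thousand (anyone who worked, including part-time for economic reasons, counts as employed).
Unemployed = 104.68 + 13.53 = 118.21 thousand (jobless and actively searching, or on temporary layoff).
Labor force = 1,401.73 + 118.21 = 1,519.94 thousand.
Not in labor force = 123.59 + 109.96 + 26.28 + 666.07 = 925.90 thousand (those not working and not actively searching are outside the labor force — including those who want a job but have given up searching).
Civilian working-age population = 1,519.94 + 925.90 = 2,445.84 thousand.
Unemployment rate = 118.21 / 1,519.94 = 7.78%.
Labor force participation rate = 1,519.94 / 2,445.84 = 62.14%.

Unemployment rate ≈ 7.78%; labor force participation rate ≈ 62.14%.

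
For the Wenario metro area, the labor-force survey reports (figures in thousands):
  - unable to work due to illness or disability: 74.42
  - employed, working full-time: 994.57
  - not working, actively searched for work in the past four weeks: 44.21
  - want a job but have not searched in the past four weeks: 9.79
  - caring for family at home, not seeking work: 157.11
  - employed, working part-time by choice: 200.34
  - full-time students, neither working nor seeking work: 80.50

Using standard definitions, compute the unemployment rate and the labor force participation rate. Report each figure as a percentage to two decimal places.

Unemployment rate ≈ 3.57%; labor force participation rate ≈ 79.38%.

Employed = 994.57 + 200.34 = 1,194.91 thousand.
Unemployed = 44.21 thousand.
Labor force = 1,194.91 + 44.21 = 1,239.12 thousand.
Not in labor force = 74.42 + 9.79 + 157.11 + 80.50 = 321.82 thousand (those not working and not actively searching are outside the labor force — including those who want a job but have given up searching).
Civilian working-age population = 1,239.12 + 321.82 = 1,560.94 thousand.
Unemployment rate = 44.21 / 1,239.12 = 3.57%.
Labor force participation rate = 1,239.12 / 1,560.94 = 79.38%.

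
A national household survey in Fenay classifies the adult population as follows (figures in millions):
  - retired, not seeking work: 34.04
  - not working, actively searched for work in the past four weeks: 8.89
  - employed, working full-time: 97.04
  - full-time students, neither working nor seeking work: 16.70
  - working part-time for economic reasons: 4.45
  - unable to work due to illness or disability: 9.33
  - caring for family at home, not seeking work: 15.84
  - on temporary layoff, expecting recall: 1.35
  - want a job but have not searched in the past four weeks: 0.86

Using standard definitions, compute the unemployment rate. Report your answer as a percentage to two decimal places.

Unemployment rate ≈ 9.16%.

Employed = 97.04 + 4.45 = 101.49 million (anyone who worked, including part-time for economic reasons, counts as employed).
Unemployed = 8.89 + 1.35 = 10.24 million (jobless and actively searching, or on temporary layoff).
Labor force = 101.49 + 10.24 = 111.73 million.
Unemployment rate = 10.24 / 111.73 = 9.16%.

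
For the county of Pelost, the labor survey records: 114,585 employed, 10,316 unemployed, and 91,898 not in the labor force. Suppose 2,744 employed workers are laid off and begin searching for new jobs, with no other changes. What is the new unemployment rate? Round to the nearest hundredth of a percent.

New unemployment rate ≈ 10.46%.

Initially, labor force = 114,585 + 10,316 = 124,901, so u = 10,316/124,901 = 8.26%.
After the change, employed falls and unemployed rises by 2,744; labor force unchanged → E = 111,841, U = 13,060, labor force = 124,901.
New unemployment rate = 13,060 / 124,901 = 10.46%.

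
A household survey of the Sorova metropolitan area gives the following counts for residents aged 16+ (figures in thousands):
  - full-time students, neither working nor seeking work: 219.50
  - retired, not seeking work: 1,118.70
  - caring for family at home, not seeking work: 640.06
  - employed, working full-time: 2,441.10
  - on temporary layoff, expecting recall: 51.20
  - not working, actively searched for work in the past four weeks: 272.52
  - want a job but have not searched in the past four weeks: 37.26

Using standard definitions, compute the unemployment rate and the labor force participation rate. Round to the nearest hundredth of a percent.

Employed = 2,441.10 thousand.
Unemployed = 51.20 + 272.52 = 323.72 thousand (jobless and actively searching, or on temporary layoff).
Labor force = 2,441.10 + 323.72 = 2,764.82 thousand.
Not in labor force = 219.50 + 1,118.70 + 640.06 + 37.26 = 2,015.52 thousand (those not working and not actively searching are outside the labor force — including those who want a job but have given up searching).
Civilian working-age population = 2,764.82 + 2,015.52 = 4,780.34 thousand.
Unemployment rate = 323.72 / 2,764.82 = 11.71%.
Labor force participation rate = 2,764.82 / 4,780.34 = 57.84%.

Unemployment rate ≈ 11.71%; labor force participation rate ≈ 57.84%.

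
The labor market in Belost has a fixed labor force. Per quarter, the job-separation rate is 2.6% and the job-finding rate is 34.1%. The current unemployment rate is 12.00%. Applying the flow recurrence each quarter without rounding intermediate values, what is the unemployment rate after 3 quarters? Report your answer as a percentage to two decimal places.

Unemployment rate after three quarters ≈ 8.33%.

With a fixed labor force, u_{t+1} = u_t + s·(1−u_t) − f·u_t = u_t·(1−s−f) + s.
Here 1−s−f = 0.633 and s = 0.026.
u_1 = 0.120000 × 0.633 + 0.026 = 0.101960.
u_2 = 0.101960 × 0.633 + 0.026 = 0.090541.
u_3 = 0.090541 × 0.633 + 0.026 = 0.083312.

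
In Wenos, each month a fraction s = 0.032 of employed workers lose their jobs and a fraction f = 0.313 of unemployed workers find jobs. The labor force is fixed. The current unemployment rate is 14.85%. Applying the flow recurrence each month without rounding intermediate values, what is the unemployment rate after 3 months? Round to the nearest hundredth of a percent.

With a fixed labor force, u_{t+1} = u_t + s·(1−u_t) − f·u_t = u_t·(1−s−f) + s.
Here 1−s−f = 0.655 and s = 0.032.
u_1 = 0.148500 × 0.655 + 0.032 = 0.129267.
u_2 = 0.129267 × 0.655 + 0.032 = 0.116670.
u_3 = 0.116670 × 0.655 + 0.032 = 0.108419.

Unemployment rate after three months ≈ 10.84%.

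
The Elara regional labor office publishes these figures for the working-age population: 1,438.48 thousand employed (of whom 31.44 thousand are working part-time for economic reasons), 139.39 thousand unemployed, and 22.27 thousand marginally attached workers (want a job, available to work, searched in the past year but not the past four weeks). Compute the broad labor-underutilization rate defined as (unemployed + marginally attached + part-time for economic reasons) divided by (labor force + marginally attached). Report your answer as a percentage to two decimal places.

Labor force = 1,438.48 + 139.39 = 1,577.87 thousand.
Numerator = 139.39 + 22.27 + 31.44 = 193.10 thousand.
Denominator = 1,577.87 + 22.27 = 1,600.14 thousand.
Broad rate = 193.10 / 1,600.14 = 12.07%.

Broad underutilization rate ≈ 12.07%.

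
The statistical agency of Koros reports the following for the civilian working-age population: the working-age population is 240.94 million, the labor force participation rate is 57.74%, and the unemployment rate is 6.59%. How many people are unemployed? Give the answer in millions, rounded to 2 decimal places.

Labor force = 0.5774 × 240.94 = 139.12 million.
Unemployed = 0.0659 × 139.12 ≈ 9.17 million.

About 9.17 million are unemployed.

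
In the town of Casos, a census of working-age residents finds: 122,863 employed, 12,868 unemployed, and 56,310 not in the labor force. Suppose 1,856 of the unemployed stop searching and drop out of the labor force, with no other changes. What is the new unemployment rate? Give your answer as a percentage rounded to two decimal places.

New unemployment rate ≈ 8.23%.

Initially, labor force = 122,863 + 12,868 = 135,731, so u = 12,868/135,731 = 9.48%.
After the change, unemployed and labor force both fall by 1,856 → E = 122,863, U = 11,012, labor force = 133,875.
New unemployment rate = 11,012 / 133,875 = 8.23%.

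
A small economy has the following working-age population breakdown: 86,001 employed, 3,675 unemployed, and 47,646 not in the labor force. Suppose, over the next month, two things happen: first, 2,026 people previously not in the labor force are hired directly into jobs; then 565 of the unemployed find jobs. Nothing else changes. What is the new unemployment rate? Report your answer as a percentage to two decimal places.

Initially, labor force = 86,001 + 3,675 = 89,676, so u = 3,675/89,676 = 4.10%.
After the first change, employed and labor force both rise by 2,026; unemployed unchanged → E = 88,027, U = 3,675, labor force = 91,702.
After the second change, unemployed falls and employed rises by 565; labor force unchanged → E = 88,592, U = 3,110, labor force = 91,702.
New unemployment rate = 3,110 / 91,702 = 3.39%.

New unemployment rate ≈ 3.39%.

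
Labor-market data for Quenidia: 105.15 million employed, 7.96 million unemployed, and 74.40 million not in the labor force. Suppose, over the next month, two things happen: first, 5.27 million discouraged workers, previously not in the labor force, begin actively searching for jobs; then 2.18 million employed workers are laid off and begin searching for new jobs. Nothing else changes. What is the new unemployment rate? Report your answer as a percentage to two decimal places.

New unemployment rate ≈ 13.02%.

Initially, labor force = 105.15 + 7.96 = 113.11 million, so u = 7.96/113.11 = 7.04%.
After the first change, unemployed and labor force both rise by 5.27 → E = 105.15, U = 13.23, labor force = 118.38 million.
After the second change, employed falls and unemployed rises by 2.18; labor force unchanged → E = 102.97, U = 15.41, labor force = 118.38 million.
New unemployment rate = 15.41 / 118.38 = 13.02%.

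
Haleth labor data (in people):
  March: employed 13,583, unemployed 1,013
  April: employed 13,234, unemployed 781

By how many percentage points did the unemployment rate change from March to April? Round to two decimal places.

March: labor force = 13,583 + 1,013 = 14,596; u = 1,013/14,596 = 6.94%.
April: labor force = 13,234 + 781 = 14,015; u = 781/14,015 = 5.57%.
Change = 5.57% − 6.94% = −1.37 pp.

The unemployment rate changed by −1.37 percentage points.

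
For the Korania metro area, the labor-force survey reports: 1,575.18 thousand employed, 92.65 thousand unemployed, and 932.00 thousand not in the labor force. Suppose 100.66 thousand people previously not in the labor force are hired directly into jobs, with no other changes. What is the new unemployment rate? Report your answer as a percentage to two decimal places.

Initially, labor force = 1,575.18 + 92.65 = 1,667.83 thousand, so u = 92.65/1,667.83 = 5.56%.
After the change, employed and labor force both rise by 100.66; unemployed unchanged → E = 1,675.84, U = 92.65, labor force = 1,768.49 thousand.
New unemployment rate = 92.65 / 1,768.49 = 5.24%.

New unemployment rate ≈ 5.24%.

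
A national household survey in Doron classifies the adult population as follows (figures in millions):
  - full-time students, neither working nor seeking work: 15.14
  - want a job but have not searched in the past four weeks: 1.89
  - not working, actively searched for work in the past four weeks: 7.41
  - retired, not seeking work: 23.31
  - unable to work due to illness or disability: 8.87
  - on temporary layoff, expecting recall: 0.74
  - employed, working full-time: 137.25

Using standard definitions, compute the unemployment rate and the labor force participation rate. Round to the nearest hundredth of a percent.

Unemployment rate ≈ 5.61%; labor force participation rate ≈ 74.71%.

Employed = 137.25 million.
Unemployed = 7.41 + 0.74 = 8.15 million (jobless and actively searching, or on temporary layoff).
Labor force = 137.25 + 8.15 = 145.40 million.
Not in labor force = 15.14 + 1.89 + 23.31 + 8.87 = 49.21 million (those not working and not actively searching are outside the labor force — including those who want a job but have given up searching).
Civilian working-age population = 145.40 + 49.21 = 194.61 million.
Unemployment rate = 8.15 / 145.40 = 5.61%.
Labor force participation rate = 145.40 / 194.61 = 74.71%.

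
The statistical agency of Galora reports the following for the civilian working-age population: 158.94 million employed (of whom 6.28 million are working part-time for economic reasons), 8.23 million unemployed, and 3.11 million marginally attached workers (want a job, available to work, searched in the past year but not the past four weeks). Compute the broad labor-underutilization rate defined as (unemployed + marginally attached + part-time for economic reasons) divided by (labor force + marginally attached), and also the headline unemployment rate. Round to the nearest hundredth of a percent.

Labor force = 158.94 + 8.23 = 167.17 million.
Numerator = 8.23 + 3.11 + 6.28 = 17.62 million.
Denominator = 167.17 + 3.11 = 170.28 million.
Broad rate = 17.62 / 170.28 = 10.35%.
Headline unemployment rate = 8.23 / 167.17 = 4.92%.

Broad underutilization rate ≈ 10.35%; headline unemployment rate ≈ 4.92%.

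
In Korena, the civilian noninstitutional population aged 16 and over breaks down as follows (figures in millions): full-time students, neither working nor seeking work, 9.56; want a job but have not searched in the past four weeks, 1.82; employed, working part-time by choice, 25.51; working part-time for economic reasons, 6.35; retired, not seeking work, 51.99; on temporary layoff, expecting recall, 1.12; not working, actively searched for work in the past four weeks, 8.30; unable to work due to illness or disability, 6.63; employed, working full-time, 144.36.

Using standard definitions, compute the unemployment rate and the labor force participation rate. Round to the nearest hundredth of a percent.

Unemployment rate ≈ 5.07%; labor force participation rate ≈ 72.62%.

Employed = 25.51 + 6.35 + 144.36 = 176.22 million (anyone who worked, including part-time for economic reasons, counts as employed).
Unemployed = 1.12 + 8.30 = 9.42 million (jobless and actively searching, or on temporary layoff).
Labor force = 176.22 + 9.42 = 185.64 million.
Not in labor force = 9.56 + 1.82 + 51.99 + 6.63 = 70.00 million (those not working and not actively searching are outside the labor force — including those who want a job but have given up searching).
Civilian working-age population = 185.64 + 70.00 = 255.64 million.
Unemployment rate = 9.42 / 185.64 = 5.07%.
Labor force participation rate = 185.64 / 255.64 = 72.62%.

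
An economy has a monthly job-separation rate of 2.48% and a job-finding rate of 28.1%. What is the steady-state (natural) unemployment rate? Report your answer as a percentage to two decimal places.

At steady state the flows balance: s·E = f·U, so U/(E+U) = s/(s+f).
u* = 2.48 / (2.48 + 28.1) = 2.48 / 30.58 = 8.11%.

Steady-state unemployment rate ≈ 8.11%.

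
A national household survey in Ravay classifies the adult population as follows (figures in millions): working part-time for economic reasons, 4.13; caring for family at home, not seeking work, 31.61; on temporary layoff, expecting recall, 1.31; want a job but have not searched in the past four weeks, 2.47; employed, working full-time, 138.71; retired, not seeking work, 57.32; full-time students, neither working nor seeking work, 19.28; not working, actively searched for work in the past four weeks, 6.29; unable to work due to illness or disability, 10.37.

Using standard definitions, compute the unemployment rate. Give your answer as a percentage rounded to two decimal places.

Unemployment rate ≈ 5.05%.

Employed = 4.13 + 138.71 = 142.84 million (anyone who worked, including part-time for economic reasons, counts as employed).
Unemployed = 1.31 + 6.29 = 7.60 million (jobless and actively searching, or on temporary layoff).
Labor force = 142.84 + 7.60 = 150.44 million.
Unemployment rate = 7.60 / 150.44 = 5.05%.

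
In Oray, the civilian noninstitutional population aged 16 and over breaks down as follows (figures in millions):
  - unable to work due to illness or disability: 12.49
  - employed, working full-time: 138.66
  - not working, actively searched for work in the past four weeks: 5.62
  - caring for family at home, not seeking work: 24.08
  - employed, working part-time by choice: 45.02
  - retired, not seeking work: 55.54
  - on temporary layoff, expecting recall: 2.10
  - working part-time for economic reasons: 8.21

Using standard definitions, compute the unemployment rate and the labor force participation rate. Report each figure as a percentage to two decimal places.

Unemployment rate ≈ 3.87%; labor force participation rate ≈ 68.43%.

Employed = 138.66 + 45.02 + 8.21 = 191.89 million (anyone who worked, including part-time for economic reasons, counts as employed).
Unemployed = 5.62 + 2.10 = 7.72 million (jobless and actively searching, or on temporary layoff).
Labor force = 191.89 + 7.72 = 199.61 million.
Not in labor force = 12.49 + 24.08 + 55.54 = 92.11 million (those not working and not actively searching are outside the labor force).
Civilian working-age population = 199.61 + 92.11 = 291.72 million.
Unemployment rate = 7.72 / 199.61 = 3.87%.
Labor force participation rate = 199.61 / 291.72 = 68.43%.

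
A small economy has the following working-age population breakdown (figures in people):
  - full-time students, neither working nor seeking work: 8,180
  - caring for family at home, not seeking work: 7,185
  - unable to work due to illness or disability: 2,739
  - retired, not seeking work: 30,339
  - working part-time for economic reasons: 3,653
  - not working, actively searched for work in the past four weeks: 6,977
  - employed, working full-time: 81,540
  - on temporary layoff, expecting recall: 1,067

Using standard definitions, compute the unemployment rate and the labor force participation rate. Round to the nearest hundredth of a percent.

Employed = 3,653 + 81,540 = 85,193 (anyone who worked, including part-time for economic reasons, counts as employed).
Unemployed = 6,977 + 1,067 = 8,044 (jobless and actively searching, or on temporary layoff).
Labor force = 85,193 + 8,044 = 93,237.
Not in labor force = 8,180 + 7,185 + 2,739 + 30,339 = 48,443 (those not working and not actively searching are outside the labor force).
Civilian working-age population = 93,237 + 48,443 = 141,680.
Unemployment rate = 8,044 / 93,237 = 8.63%.
Labor force participation rate = 93,237 / 141,680 = 65.81%.

Unemployment rate ≈ 8.63%; labor force participation rate ≈ 65.81%.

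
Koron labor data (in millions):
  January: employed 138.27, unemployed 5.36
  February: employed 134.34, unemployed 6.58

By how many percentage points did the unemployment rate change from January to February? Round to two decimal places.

The unemployment rate changed by +0.94 percentage points.

January: labor force = 138.27 + 5.36 = 143.63; u = 5.36/143.63 = 3.73%.
February: labor force = 134.34 + 6.58 = 140.92; u = 6.58/140.92 = 4.67%.
Change = 4.67% − 3.73% = +0.94 pp.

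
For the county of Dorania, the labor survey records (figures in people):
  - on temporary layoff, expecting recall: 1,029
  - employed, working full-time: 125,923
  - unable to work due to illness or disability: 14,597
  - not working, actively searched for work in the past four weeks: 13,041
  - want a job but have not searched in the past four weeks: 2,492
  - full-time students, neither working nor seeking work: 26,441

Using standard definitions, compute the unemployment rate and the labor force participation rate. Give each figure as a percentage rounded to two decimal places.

Unemployment rate ≈ 10.05%; labor force participation rate ≈ 76.28%.

Employed = 125,923.
Unemployed = 1,029 + 13,041 = 14,070 (jobless and actively searching, or on temporary layoff).
Labor force = 125,923 + 14,070 = 139,993.
Not in labor force = 14,597 + 2,492 + 26,441 = 43,530 (those not working and not actively searching are outside the labor force — including those who want a job but have given up searching).
Civilian working-age population = 139,993 + 43,530 = 183,523.
Unemployment rate = 14,070 / 139,993 = 10.05%.
Labor force participation rate = 139,993 / 183,523 = 76.28%.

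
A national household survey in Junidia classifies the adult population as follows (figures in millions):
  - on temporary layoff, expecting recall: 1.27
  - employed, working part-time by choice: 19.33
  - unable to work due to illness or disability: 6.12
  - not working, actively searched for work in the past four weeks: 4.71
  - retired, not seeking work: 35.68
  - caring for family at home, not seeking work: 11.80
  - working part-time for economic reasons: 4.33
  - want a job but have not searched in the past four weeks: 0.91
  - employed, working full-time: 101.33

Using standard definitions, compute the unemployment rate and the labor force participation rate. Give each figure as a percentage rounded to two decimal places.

Employed = 19.33 + 4.33 + 101.33 = 124.99 million (anyone who worked, including part-time for economic reasons, counts as employed).
Unemployed = 1.27 + 4.71 = 5.98 million (jobless and actively searching, or on temporary layoff).
Labor force = 124.99 + 5.98 = 130.97 million.
Not in labor force = 6.12 + 35.68 + 11.80 + 0.91 = 54.51 million (those not working and not actively searching are outside the labor force — including those who want a job but have given up searching).
Civilian working-age population = 130.97 + 54.51 = 185.48 million.
Unemployment rate = 5.98 / 130.97 = 4.57%.
Labor force participation rate = 130.97 / 185.48 = 70.61%.

Unemployment rate ≈ 4.57%; labor force participation rate ≈ 70.61%.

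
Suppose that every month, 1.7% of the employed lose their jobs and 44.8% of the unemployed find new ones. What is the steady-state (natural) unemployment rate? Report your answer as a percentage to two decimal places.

At steady state the flows balance: s·E = f·U, so U/(E+U) = s/(s+f).
u* = 1.7 / (1.7 + 44.8) = 1.7 / 46.50 = 3.66%.

Steady-state unemployment rate ≈ 3.66%.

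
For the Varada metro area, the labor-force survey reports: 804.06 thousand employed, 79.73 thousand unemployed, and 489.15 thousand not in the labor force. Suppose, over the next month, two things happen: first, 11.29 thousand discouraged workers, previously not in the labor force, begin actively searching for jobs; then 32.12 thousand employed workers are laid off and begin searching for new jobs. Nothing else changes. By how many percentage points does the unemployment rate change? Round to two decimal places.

The unemployment rate changes by +4.74 percentage points.

Initially, labor force = 804.06 + 79.73 = 883.79 thousand, so u = 79.73/883.79 = 9.02%.
After the first change, unemployed and labor force both rise by 11.29 → E = 804.06, U = 91.02, labor force = 895.08 thousand.
After the second change, employed falls and unemployed rises by 32.12; labor force unchanged → E = 771.94, U = 123.14, labor force = 895.08 thousand.
New unemployment rate = 123.14 / 895.08 = 13.76%.
Change = 13.76% − 9.02% = +4.74 percentage points.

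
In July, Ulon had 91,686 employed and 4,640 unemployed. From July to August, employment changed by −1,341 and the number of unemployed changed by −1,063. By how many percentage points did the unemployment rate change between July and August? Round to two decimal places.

July: labor force = 91,686 + 4,640 = 96,326; u = 4,640/96,326 = 4.82%.
August: labor force = 90,345 + 3,577 = 93,922; u = 3,577/93,922 = 3.81%.
Change = 3.81% − 4.82% = −1.01 pp.

The unemployment rate changed by −1.01 percentage points.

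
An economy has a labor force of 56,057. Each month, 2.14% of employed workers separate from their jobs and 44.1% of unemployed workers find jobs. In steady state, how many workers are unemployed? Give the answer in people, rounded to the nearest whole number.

Steady-state unemployment rate u* = s/(s+f) = 2.14/(2.14+44.1) = 0.046280.
Unemployed = u* × labor force = 0.046280 × 56,057 ≈ 2,594.

About 2,594 are unemployed in steady state.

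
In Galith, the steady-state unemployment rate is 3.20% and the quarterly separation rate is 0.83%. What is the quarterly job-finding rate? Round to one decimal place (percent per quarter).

Job-finding rate ≈ 25.1% per quarter.

From u* = s/(s+f): f = s·(1−u)/u.
f = 0.83 × (1 − 0.0320) / 0.0320 = 0.8034 / 0.0320 ≈ 25.1% per quarter.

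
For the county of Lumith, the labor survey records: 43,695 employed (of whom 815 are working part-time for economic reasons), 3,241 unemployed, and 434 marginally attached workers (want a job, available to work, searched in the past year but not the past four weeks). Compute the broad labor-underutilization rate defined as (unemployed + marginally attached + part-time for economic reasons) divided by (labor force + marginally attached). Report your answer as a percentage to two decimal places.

Broad underutilization rate ≈ 9.48%.

Labor force = 43,695 + 3,241 = 46,936.
Numerator = 3,241 + 434 + 815 = 4,490.
Denominator = 46,936 + 434 = 47,370.
Broad rate = 4,490 / 47,370 = 9.48%.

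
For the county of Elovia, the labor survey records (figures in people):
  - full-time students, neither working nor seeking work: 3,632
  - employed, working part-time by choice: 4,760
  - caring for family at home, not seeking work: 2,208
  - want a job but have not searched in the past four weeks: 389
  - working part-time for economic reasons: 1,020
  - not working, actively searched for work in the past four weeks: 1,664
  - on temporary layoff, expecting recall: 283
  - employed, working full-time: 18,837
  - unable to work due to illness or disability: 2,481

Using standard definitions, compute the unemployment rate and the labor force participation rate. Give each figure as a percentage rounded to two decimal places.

Unemployment rate ≈ 7.33%; labor force participation rate ≈ 75.31%.

Employed = 4,760 + 1,020 + 18,837 = 24,617 (anyone who worked, including part-time for economic reasons, counts as employed).
Unemployed = 1,664 + 283 = 1,947 (jobless and actively searching, or on temporary layoff).
Labor force = 24,617 + 1,947 = 26,564.
Not in labor force = 3,632 + 2,208 + 389 + 2,481 = 8,710 (those not working and not actively searching are outside the labor force — including those who want a job but have given up searching).
Civilian working-age population = 26,564 + 8,710 = 35,274.
Unemployment rate = 1,947 / 26,564 = 7.33%.
Labor force participation rate = 26,564 / 35,274 = 75.31%.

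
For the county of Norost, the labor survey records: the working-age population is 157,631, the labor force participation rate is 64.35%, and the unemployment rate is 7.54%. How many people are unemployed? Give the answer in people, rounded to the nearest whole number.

Labor force = 0.6435 × 157,631 = 101,436.
Unemployed = 0.0754 × 101,436 ≈ 7,648.

About 7,648 are unemployed.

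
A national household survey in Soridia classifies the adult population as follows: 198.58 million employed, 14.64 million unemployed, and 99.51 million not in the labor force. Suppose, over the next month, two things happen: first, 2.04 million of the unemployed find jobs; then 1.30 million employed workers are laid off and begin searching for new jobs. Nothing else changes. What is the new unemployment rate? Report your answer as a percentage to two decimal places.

New unemployment rate ≈ 6.52%.

Initially, labor force = 198.58 + 14.64 = 213.22 million, so u = 14.64/213.22 = 6.87%.
After the first change, unemployed falls and employed rises by 2.04; labor force unchanged → E = 200.62, U = 12.60, labor force = 213.22 million.
After the second change, employed falls and unemployed rises by 1.30; labor force unchanged → E = 199.32, U = 13.90, labor force = 213.22 million.
New unemployment rate = 13.90 / 213.22 = 6.52%.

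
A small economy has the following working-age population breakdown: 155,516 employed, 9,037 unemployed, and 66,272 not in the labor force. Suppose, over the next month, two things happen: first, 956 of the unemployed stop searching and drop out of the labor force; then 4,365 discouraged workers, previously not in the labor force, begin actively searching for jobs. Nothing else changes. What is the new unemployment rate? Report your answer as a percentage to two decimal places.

Initially, labor force = 155,516 + 9,037 = 164,553, so u = 9,037/164,553 = 5.49%.
After the first change, unemployed and labor force both fall by 956 → E = 155,516, U = 8,081, labor force = 163,597.
After the second change, unemployed and labor force both rise by 4,365 → E = 155,516, U = 12,446, labor force = 167,962.
New unemployment rate = 12,446 / 167,962 = 7.41%.

New unemployment rate ≈ 7.41%.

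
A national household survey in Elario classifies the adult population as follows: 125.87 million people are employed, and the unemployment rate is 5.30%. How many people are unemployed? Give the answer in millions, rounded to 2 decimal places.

Let U be the number unemployed. The labor force is E + U, and U/(E+U) = 0.0530.
So U = 0.0530 × 125.87 / (1 − 0.0530) = 6.6711 / 0.9470 ≈ 7.04 million.

About 7.04 million are unemployed.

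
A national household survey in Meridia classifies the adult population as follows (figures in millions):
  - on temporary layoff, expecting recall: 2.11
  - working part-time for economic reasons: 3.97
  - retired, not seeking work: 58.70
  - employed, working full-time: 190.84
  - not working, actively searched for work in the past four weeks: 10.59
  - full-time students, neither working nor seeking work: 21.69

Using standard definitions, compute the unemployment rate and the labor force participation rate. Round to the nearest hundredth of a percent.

Employed = 3.97 + 190.84 = 194.81 million (anyone who worked, including part-time for economic reasons, counts as employed).
Unemployed = 2.11 + 10.59 = 12.70 million (jobless and actively searching, or on temporary layoff).
Labor force = 194.81 + 12.70 = 207.51 million.
Not in labor force = 58.70 + 21.69 = 80.39 million (those not working and not actively searching are outside the labor force).
Civilian working-age population = 207.51 + 80.39 = 287.90 million.
Unemployment rate = 12.70 / 207.51 = 6.12%.
Labor force participation rate = 207.51 / 287.90 = 72.08%.

Unemployment rate ≈ 6.12%; labor force participation rate ≈ 72.08%.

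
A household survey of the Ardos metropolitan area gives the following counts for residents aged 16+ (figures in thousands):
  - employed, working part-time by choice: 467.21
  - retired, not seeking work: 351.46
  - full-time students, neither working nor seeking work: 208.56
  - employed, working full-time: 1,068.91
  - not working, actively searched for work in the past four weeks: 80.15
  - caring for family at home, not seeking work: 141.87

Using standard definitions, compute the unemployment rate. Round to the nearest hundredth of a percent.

Unemployment rate ≈ 4.96%.

Employed = 467.21 + 1,068.91 = 1,536.12 thousand.
Unemployed = 80.15 thousand.
Labor force = 1,536.12 + 80.15 = 1,616.27 thousand.
Unemployment rate = 80.15 / 1,616.27 = 4.96%.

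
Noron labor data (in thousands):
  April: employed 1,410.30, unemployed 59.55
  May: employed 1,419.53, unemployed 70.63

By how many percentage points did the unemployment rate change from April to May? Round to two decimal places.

The unemployment rate changed by +0.69 percentage points.

April: labor force = 1,410.30 + 59.55 = 1,469.85; u = 59.55/1,469.85 = 4.05%.
May: labor force = 1,419.53 + 70.63 = 1,490.16; u = 70.63/1,490.16 = 4.74%.
Change = 4.74% − 4.05% = +0.69 pp.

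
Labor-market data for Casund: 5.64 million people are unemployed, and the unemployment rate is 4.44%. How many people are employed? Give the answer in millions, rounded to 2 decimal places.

Labor force = U / u = 5.64 / 0.0444 ≈ 127.03 million.
Employed = labor force − unemployed = 127.03 − 5.64 = 121.39 million.

About 121.39 million are employed.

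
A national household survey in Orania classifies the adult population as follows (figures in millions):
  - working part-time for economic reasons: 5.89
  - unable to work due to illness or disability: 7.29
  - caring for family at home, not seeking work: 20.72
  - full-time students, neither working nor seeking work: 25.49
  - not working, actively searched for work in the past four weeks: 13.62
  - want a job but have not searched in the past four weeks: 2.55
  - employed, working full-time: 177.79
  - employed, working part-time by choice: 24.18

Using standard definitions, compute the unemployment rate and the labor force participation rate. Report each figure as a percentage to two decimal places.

Unemployment rate ≈ 6.15%; labor force participation rate ≈ 79.80%.

Employed = 5.89 + 177.79 + 24.18 = 207.86 million (anyone who worked, including part-time for economic reasons, counts as employed).
Unemployed = 13.62 million.
Labor force = 207.86 + 13.62 = 221.48 million.
Not in labor force = 7.29 + 20.72 + 25.49 + 2.55 = 56.05 million (those not working and not actively searching are outside the labor force — including those who want a job but have given up searching).
Civilian working-age population = 221.48 + 56.05 = 277.53 million.
Unemployment rate = 13.62 / 221.48 = 6.15%.
Labor force participation rate = 221.48 / 277.53 = 79.80%.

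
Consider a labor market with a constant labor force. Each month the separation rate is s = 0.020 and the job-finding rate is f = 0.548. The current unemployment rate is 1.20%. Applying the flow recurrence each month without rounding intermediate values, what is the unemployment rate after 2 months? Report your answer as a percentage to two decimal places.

Unemployment rate after two months ≈ 3.09%.

With a fixed labor force, u_{t+1} = u_t + s·(1−u_t) − f·u_t = u_t·(1−s−f) + s.
Here 1−s−f = 0.432 and s = 0.020.
u_1 = 0.012000 × 0.432 + 0.020 = 0.025184.
u_2 = 0.025184 × 0.432 + 0.020 = 0.030879.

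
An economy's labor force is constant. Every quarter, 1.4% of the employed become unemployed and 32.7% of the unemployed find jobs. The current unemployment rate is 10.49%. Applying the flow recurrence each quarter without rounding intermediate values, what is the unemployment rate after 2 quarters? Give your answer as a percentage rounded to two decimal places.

Unemployment rate after two quarters ≈ 6.88%.

With a fixed labor force, u_{t+1} = u_t + s·(1−u_t) − f·u_t = u_t·(1−s−f) + s.
Here 1−s−f = 0.659 and s = 0.014.
u_1 = 0.104900 × 0.659 + 0.014 = 0.083129.
u_2 = 0.083129 × 0.659 + 0.014 = 0.068782.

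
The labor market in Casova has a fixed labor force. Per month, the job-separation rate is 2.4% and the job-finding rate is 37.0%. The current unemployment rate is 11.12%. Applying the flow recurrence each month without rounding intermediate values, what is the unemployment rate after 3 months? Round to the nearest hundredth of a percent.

Unemployment rate after three months ≈ 7.21%.

With a fixed labor force, u_{t+1} = u_t + s·(1−u_t) − f·u_t = u_t·(1−s−f) + s.
Here 1−s−f = 0.606 and s = 0.024.
u_1 = 0.111200 × 0.606 + 0.024 = 0.091387.
u_2 = 0.091387 × 0.606 + 0.024 = 0.079381.
u_3 = 0.079381 × 0.606 + 0.024 = 0.072105.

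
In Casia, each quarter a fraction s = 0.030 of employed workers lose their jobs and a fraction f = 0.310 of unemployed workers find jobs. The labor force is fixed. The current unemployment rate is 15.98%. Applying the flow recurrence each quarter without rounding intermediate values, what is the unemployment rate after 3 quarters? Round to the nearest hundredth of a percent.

With a fixed labor force, u_{t+1} = u_t + s·(1−u_t) − f·u_t = u_t·(1−s−f) + s.
Here 1−s−f = 0.660 and s = 0.030.
u_1 = 0.159800 × 0.660 + 0.030 = 0.135468.
u_2 = 0.135468 × 0.660 + 0.030 = 0.119409.
u_3 = 0.119409 × 0.660 + 0.030 = 0.108810.

Unemployment rate after three quarters ≈ 10.88%.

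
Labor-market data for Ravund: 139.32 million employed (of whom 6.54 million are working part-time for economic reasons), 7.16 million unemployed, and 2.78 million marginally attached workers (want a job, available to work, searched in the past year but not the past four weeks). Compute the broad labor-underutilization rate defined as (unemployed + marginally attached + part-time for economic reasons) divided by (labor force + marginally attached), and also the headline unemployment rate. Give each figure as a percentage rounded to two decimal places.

Broad underutilization rate ≈ 11.04%; headline unemployment rate ≈ 4.89%.

Labor force = 139.32 + 7.16 = 146.48 million.
Numerator = 7.16 + 2.78 + 6.54 = 16.48 million.
Denominator = 146.48 + 2.78 = 149.26 million.
Broad rate = 16.48 / 149.26 = 11.04%.
Headline unemployment rate = 7.16 / 146.48 = 4.89%.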